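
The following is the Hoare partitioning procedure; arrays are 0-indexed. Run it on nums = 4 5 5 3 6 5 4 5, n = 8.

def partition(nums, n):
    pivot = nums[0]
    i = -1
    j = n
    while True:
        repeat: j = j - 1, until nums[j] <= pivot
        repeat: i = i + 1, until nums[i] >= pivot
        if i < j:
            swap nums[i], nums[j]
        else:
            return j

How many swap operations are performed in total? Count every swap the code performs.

pivot = nums[0] = 4; i = -1, j = 8
j→6 (nums[6]=4≤4), i→0 (nums[0]=4≥4); i<j, swap → 4 5 5 3 6 5 4 5
j→3 (nums[3]=3≤4), i→1 (nums[1]=5≥4); i<j, swap → 4 3 5 5 6 5 4 5
j→1, i→2; i≥j, return j=1. nums = 4 3 5 5 6 5 4 5

2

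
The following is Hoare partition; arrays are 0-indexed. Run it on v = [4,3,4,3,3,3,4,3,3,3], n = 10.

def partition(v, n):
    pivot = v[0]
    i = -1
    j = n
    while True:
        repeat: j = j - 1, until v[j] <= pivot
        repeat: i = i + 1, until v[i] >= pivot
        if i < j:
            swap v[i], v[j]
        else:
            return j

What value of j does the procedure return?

pivot=4
j stops at 9 (3), i stops at 0 (4); swap ⇒ [3,3,4,3,3,3,4,3,3,4]
j stops at 8 (3), i stops at 2 (4); swap ⇒ [3,3,3,3,3,3,4,3,4,4]
j stops at 7 (3), i stops at 6 (4); swap ⇒ [3,3,3,3,3,3,3,4,4,4]
j stops at 6, i stops at 7; i≥j ⇒ return 6. v=[3,3,3,3,3,3,3,4,4,4]

6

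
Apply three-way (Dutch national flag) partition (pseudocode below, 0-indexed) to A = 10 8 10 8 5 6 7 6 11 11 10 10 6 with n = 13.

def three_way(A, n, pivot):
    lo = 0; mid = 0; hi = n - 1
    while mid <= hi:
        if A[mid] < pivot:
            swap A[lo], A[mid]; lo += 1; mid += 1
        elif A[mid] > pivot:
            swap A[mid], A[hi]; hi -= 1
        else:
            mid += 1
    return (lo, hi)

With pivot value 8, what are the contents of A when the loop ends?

pivot = 8; lo=0, mid=0, hi=12
A[mid]=10>8: swap A[0],A[12]; hi=11 → 6 8 10 8 5 6 7 6 11 11 10 10 10
A[mid]=6<8: swap A[0],A[0]; lo=1,mid=1 → 6 8 10 8 5 6 7 6 11 11 10 10 10
A[mid]=8=8: mid=2
A[mid]=10>8: swap A[2],A[11]; hi=10 → 6 8 10 8 5 6 7 6 11 11 10 10 10
A[mid]=10>8: swap A[2],A[10]; hi=9 → 6 8 10 8 5 6 7 6 11 11 10 10 10
A[mid]=10>8: swap A[2],A[9]; hi=8 → 6 8 11 8 5 6 7 6 11 10 10 10 10
A[mid]=11>8: swap A[2],A[8]; hi=7 → 6 8 11 8 5 6 7 6 11 10 10 10 10
A[mid]=11>8: swap A[2],A[7]; hi=6 → 6 8 6 8 5 6 7 11 11 10 10 10 10
A[mid]=6<8: swap A[1],A[2]; lo=2,mid=3 → 6 6 8 8 5 6 7 11 11 10 10 10 10
A[mid]=8=8: mid=4
A[mid]=5<8: swap A[2],A[4]; lo=3,mid=5 → 6 6 5 8 8 6 7 11 11 10 10 10 10
A[mid]=6<8: swap A[3],A[5]; lo=4,mid=6 → 6 6 5 6 8 8 7 11 11 10 10 10 10
A[mid]=7<8: swap A[4],A[6]; lo=5,mid=7 → 6 6 5 6 7 8 8 11 11 10 10 10 10
end: lo=5, hi=6; A = 6 6 5 6 7 8 8 11 11 10 10 10 10

6 6 5 6 7 8 8 11 11 10 10 10 10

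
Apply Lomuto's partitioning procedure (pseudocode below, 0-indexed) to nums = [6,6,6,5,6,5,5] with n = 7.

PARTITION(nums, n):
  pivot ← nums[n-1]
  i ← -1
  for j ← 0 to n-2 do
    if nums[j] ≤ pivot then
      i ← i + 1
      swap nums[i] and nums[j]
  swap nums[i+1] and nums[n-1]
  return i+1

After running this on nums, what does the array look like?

pivot=5, i=-1
j=0: 6>5, skip
j=1: 6>5, skip
j=2: 6>5, skip
j=3: 5≤5, i=0, swap(0,3) ⇒ [5,6,6,6,6,5,5]
j=4: 6>5, skip
j=5: 5≤5, i=1, swap(1,5) ⇒ [5,5,6,6,6,6,5]
swap(2,6) ⇒ [5,5,5,6,6,6,6]; return 2

[5,5,5,6,6,6,6]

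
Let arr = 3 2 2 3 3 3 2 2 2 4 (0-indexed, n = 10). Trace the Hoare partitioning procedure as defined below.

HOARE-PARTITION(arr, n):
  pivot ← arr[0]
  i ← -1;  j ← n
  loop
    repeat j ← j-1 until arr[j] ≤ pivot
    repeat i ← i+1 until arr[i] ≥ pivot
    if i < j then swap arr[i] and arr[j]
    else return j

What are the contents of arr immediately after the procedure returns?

pivot = arr[0] = 3; i = -1, j = 10
j→8 (arr[8]=2≤3), i→0 (arr[0]=3≥3); i<j, swap → 2 2 2 3 3 3 2 2 3 4
j→7 (arr[7]=2≤3), i→3 (arr[3]=3≥3); i<j, swap → 2 2 2 2 3 3 2 3 3 4
j→6 (arr[6]=2≤3), i→4 (arr[4]=3≥3); i<j, swap → 2 2 2 2 2 3 3 3 3 4
j→5, i→5; i≥j, return j=5. arr = 2 2 2 2 2 3 3 3 3 4

2 2 2 2 2 3 3 3 3 4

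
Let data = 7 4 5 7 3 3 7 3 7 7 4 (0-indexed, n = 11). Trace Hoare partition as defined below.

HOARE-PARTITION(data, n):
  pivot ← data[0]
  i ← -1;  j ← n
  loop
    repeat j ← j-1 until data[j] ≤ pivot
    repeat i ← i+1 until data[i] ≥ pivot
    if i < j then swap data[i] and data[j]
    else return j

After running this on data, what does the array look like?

pivot = data[0] = 7; i = -1, j = 11
j→10 (data[10]=4≤7), i→0 (data[0]=7≥7); i<j, swap → 4 4 5 7 3 3 7 3 7 7 7
j→9 (data[9]=7≤7), i→3 (data[3]=7≥7); i<j, swap → 4 4 5 7 3 3 7 3 7 7 7
j→8 (data[8]=7≤7), i→6 (data[6]=7≥7); i<j, swap → 4 4 5 7 3 3 7 3 7 7 7
j→7, i→8; i≥j, return j=7. data = 4 4 5 7 3 3 7 3 7 7 7

4 4 5 7 3 3 7 3 7 7 7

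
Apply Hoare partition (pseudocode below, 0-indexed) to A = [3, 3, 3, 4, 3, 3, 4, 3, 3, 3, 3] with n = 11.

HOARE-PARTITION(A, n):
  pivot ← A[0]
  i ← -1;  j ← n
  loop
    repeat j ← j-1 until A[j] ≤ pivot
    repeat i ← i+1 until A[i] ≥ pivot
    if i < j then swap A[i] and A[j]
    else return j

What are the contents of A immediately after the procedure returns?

pivot = A[0] = 3; i = -1, j = 11
j→10 (A[10]=3≤3), i→0 (A[0]=3≥3); i<j, swap → [3, 3, 3, 4, 3, 3, 4, 3, 3, 3, 3]
j→9 (A[9]=3≤3), i→1 (A[1]=3≥3); i<j, swap → [3, 3, 3, 4, 3, 3, 4, 3, 3, 3, 3]
j→8 (A[8]=3≤3), i→2 (A[2]=3≥3); i<j, swap → [3, 3, 3, 4, 3, 3, 4, 3, 3, 3, 3]
j→7 (A[7]=3≤3), i→3 (A[3]=4≥3); i<j, swap → [3, 3, 3, 3, 3, 3, 4, 4, 3, 3, 3]
j→5 (A[5]=3≤3), i→4 (A[4]=3≥3); i<j, swap → [3, 3, 3, 3, 3, 3, 4, 4, 3, 3, 3]
j→4, i→5; i≥j, return j=4. A = [3, 3, 3, 3, 3, 3, 4, 4, 3, 3, 3]

[3, 3, 3, 3, 3, 3, 4, 4, 3, 3, 3]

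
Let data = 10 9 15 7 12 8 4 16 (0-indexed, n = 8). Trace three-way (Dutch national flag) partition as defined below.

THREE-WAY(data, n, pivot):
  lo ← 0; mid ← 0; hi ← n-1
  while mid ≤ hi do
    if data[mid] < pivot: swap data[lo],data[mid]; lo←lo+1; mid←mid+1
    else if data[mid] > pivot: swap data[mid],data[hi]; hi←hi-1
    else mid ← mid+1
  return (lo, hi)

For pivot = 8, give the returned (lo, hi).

(2, 2)

lo=0 mid=0 hi=7
10>8: swap(0,7), hi=6 ⇒ 16 9 15 7 12 8 4 10
16>8: swap(0,6), hi=5 ⇒ 4 9 15 7 12 8 16 10
4<8: swap(0,0), lo=1 mid=1 ⇒ 4 9 15 7 12 8 16 10
9>8: swap(1,5), hi=4 ⇒ 4 8 15 7 12 9 16 10
8=8: mid=2
15>8: swap(2,4), hi=3 ⇒ 4 8 12 7 15 9 16 10
12>8: swap(2,3), hi=2 ⇒ 4 8 7 12 15 9 16 10
7<8: swap(1,2), lo=2 mid=3 ⇒ 4 7 8 12 15 9 16 10
done. lo=2 hi=2; data=4 7 8 12 15 9 16 10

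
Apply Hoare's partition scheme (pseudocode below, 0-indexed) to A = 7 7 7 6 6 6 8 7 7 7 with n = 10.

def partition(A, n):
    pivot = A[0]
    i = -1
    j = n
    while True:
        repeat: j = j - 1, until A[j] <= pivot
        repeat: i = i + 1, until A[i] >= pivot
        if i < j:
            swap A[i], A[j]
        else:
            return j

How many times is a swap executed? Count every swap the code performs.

3

pivot=7
j stops at 9 (7), i stops at 0 (7); swap ⇒ 7 7 7 6 6 6 8 7 7 7
j stops at 8 (7), i stops at 1 (7); swap ⇒ 7 7 7 6 6 6 8 7 7 7
j stops at 7 (7), i stops at 2 (7); swap ⇒ 7 7 7 6 6 6 8 7 7 7
j stops at 5, i stops at 6; i≥j ⇒ return 5. A=7 7 7 6 6 6 8 7 7 7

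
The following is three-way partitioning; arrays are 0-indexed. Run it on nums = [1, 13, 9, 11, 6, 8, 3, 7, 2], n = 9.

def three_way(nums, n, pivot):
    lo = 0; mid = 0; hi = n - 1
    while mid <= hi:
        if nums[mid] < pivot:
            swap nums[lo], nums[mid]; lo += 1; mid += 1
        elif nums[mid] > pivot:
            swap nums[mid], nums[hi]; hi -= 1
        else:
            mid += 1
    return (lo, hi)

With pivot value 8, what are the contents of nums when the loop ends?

[1, 2, 7, 3, 6, 8, 11, 9, 13]

pivot = 8; lo=0, mid=0, hi=8
nums[mid]=1<8: swap nums[0],nums[0]; lo=1,mid=1 → [1, 13, 9, 11, 6, 8, 3, 7, 2]
nums[mid]=13>8: swap nums[1],nums[8]; hi=7 → [1, 2, 9, 11, 6, 8, 3, 7, 13]
nums[mid]=2<8: swap nums[1],nums[1]; lo=2,mid=2 → [1, 2, 9, 11, 6, 8, 3, 7, 13]
nums[mid]=9>8: swap nums[2],nums[7]; hi=6 → [1, 2, 7, 11, 6, 8, 3, 9, 13]
nums[mid]=7<8: swap nums[2],nums[2]; lo=3,mid=3 → [1, 2, 7, 11, 6, 8, 3, 9, 13]
nums[mid]=11>8: swap nums[3],nums[6]; hi=5 → [1, 2, 7, 3, 6, 8, 11, 9, 13]
nums[mid]=3<8: swap nums[3],nums[3]; lo=4,mid=4 → [1, 2, 7, 3, 6, 8, 11, 9, 13]
nums[mid]=6<8: swap nums[4],nums[4]; lo=5,mid=5 → [1, 2, 7, 3, 6, 8, 11, 9, 13]
nums[mid]=8=8: mid=6
end: lo=5, hi=5; nums = [1, 2, 7, 3, 6, 8, 11, 9, 13]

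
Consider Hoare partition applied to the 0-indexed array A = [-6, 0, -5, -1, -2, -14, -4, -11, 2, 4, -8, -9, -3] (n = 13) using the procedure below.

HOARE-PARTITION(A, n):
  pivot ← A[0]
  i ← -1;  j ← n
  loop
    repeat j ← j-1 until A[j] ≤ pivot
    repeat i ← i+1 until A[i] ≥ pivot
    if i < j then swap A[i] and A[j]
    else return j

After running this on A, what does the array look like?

[-9, -8, -11, -14, -2, -1, -4, -5, 2, 4, 0, -6, -3]

pivot=-6
j stops at 11 (-9), i stops at 0 (-6); swap ⇒ [-9, 0, -5, -1, -2, -14, -4, -11, 2, 4, -8, -6, -3]
j stops at 10 (-8), i stops at 1 (0); swap ⇒ [-9, -8, -5, -1, -2, -14, -4, -11, 2, 4, 0, -6, -3]
j stops at 7 (-11), i stops at 2 (-5); swap ⇒ [-9, -8, -11, -1, -2, -14, -4, -5, 2, 4, 0, -6, -3]
j stops at 5 (-14), i stops at 3 (-1); swap ⇒ [-9, -8, -11, -14, -2, -1, -4, -5, 2, 4, 0, -6, -3]
j stops at 3, i stops at 4; i≥j ⇒ return 3. A=[-9, -8, -11, -14, -2, -1, -4, -5, 2, 4, 0, -6, -3]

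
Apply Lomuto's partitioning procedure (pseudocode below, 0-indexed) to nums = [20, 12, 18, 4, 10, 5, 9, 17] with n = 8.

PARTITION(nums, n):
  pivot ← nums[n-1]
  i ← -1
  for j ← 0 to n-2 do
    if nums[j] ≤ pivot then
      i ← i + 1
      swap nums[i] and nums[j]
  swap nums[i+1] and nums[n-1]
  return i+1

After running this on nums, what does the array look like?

[12, 4, 10, 5, 9, 17, 18, 20]

pivot = nums[7] = 17; i = -1
j=0: nums[0]=20 > 17 → no swap
j=1: nums[1]=12 ≤ 17 → i=0, swap nums[0],nums[1] → [12, 20, 18, 4, 10, 5, 9, 17]
j=2: nums[2]=18 > 17 → no swap
j=3: nums[3]=4 ≤ 17 → i=1, swap nums[1],nums[3] → [12, 4, 18, 20, 10, 5, 9, 17]
j=4: nums[4]=10 ≤ 17 → i=2, swap nums[2],nums[4] → [12, 4, 10, 20, 18, 5, 9, 17]
j=5: nums[5]=5 ≤ 17 → i=3, swap nums[3],nums[5] → [12, 4, 10, 5, 18, 20, 9, 17]
j=6: nums[6]=9 ≤ 17 → i=4, swap nums[4],nums[6] → [12, 4, 10, 5, 9, 20, 18, 17]
final swap nums[5],nums[7] → [12, 4, 10, 5, 9, 17, 18, 20]; return 5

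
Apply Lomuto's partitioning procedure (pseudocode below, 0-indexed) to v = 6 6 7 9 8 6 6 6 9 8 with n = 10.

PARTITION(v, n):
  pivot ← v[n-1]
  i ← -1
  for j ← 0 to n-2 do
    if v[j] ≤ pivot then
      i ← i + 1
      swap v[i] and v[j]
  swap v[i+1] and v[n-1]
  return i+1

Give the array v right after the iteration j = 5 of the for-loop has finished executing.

6 6 7 8 6 9 6 6 9 8

pivot = v[9] = 8; i = -1
j=0: v[0]=6 ≤ 8 → i=0, swap v[0],v[0] (no change) → 6 6 7 9 8 6 6 6 9 8
j=1: v[1]=6 ≤ 8 → i=1, swap v[1],v[1] (no change) → 6 6 7 9 8 6 6 6 9 8
j=2: v[2]=7 ≤ 8 → i=2, swap v[2],v[2] (no change) → 6 6 7 9 8 6 6 6 9 8
j=3: v[3]=9 > 8 → no swap
j=4: v[4]=8 ≤ 8 → i=3, swap v[3],v[4] → 6 6 7 8 9 6 6 6 9 8
j=5: v[5]=6 ≤ 8 → i=4, swap v[4],v[5] → 6 6 7 8 6 9 6 6 9 8
(after j=5) v = 6 6 7 8 6 9 6 6 9 8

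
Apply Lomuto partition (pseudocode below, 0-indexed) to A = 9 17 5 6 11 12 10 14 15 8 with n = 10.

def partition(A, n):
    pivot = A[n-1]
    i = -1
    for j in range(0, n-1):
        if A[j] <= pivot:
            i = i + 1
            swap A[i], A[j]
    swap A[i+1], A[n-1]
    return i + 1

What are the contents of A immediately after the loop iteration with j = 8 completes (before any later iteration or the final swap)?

5 6 9 17 11 12 10 14 15 8

pivot = A[9] = 8; i = -1
j=0: A[0]=9 > 8 → no swap
j=1: A[1]=17 > 8 → no swap
j=2: A[2]=5 ≤ 8 → i=0, swap A[0],A[2] → 5 17 9 6 11 12 10 14 15 8
j=3: A[3]=6 ≤ 8 → i=1, swap A[1],A[3] → 5 6 9 17 11 12 10 14 15 8
j=4: A[4]=11 > 8 → no swap
j=5: A[5]=12 > 8 → no swap
j=6: A[6]=10 > 8 → no swap
j=7: A[7]=14 > 8 → no swap
j=8: A[8]=15 > 8 → no swap
(after j=8) A = 5 6 9 17 11 12 10 14 15 8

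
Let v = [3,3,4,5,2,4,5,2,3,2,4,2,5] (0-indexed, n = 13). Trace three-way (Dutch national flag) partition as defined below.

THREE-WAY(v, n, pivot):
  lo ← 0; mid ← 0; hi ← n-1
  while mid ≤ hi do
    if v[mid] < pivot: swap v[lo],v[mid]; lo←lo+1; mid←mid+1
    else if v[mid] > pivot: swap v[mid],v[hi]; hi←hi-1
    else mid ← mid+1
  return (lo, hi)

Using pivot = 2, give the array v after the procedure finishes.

[2,2,2,2,4,5,5,3,4,4,3,5,3]

pivot = 2; lo=0, mid=0, hi=12
v[mid]=3>2: swap v[0],v[12]; hi=11 → [5,3,4,5,2,4,5,2,3,2,4,2,3]
v[mid]=5>2: swap v[0],v[11]; hi=10 → [2,3,4,5,2,4,5,2,3,2,4,5,3]
v[mid]=2=2: mid=1
v[mid]=3>2: swap v[1],v[10]; hi=9 → [2,4,4,5,2,4,5,2,3,2,3,5,3]
v[mid]=4>2: swap v[1],v[9]; hi=8 → [2,2,4,5,2,4,5,2,3,4,3,5,3]
v[mid]=2=2: mid=2
v[mid]=4>2: swap v[2],v[8]; hi=7 → [2,2,3,5,2,4,5,2,4,4,3,5,3]
v[mid]=3>2: swap v[2],v[7]; hi=6 → [2,2,2,5,2,4,5,3,4,4,3,5,3]
v[mid]=2=2: mid=3
v[mid]=5>2: swap v[3],v[6]; hi=5 → [2,2,2,5,2,4,5,3,4,4,3,5,3]
v[mid]=5>2: swap v[3],v[5]; hi=4 → [2,2,2,4,2,5,5,3,4,4,3,5,3]
v[mid]=4>2: swap v[3],v[4]; hi=3 → [2,2,2,2,4,5,5,3,4,4,3,5,3]
v[mid]=2=2: mid=4
end: lo=0, hi=3; v = [2,2,2,2,4,5,5,3,4,4,3,5,3]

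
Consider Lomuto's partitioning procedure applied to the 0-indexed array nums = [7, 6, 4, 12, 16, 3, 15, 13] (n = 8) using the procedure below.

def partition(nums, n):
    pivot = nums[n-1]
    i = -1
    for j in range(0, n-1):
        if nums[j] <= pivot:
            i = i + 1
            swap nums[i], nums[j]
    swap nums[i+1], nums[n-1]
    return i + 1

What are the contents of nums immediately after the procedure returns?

[7, 6, 4, 12, 3, 13, 15, 16]

pivot = nums[7] = 13; i = -1
j=0: nums[0]=7 ≤ 13 → i=0, swap nums[0],nums[0] (no change) → [7, 6, 4, 12, 16, 3, 15, 13]
j=1: nums[1]=6 ≤ 13 → i=1, swap nums[1],nums[1] (no change) → [7, 6, 4, 12, 16, 3, 15, 13]
j=2: nums[2]=4 ≤ 13 → i=2, swap nums[2],nums[2] (no change) → [7, 6, 4, 12, 16, 3, 15, 13]
j=3: nums[3]=12 ≤ 13 → i=3, swap nums[3],nums[3] (no change) → [7, 6, 4, 12, 16, 3, 15, 13]
j=4: nums[4]=16 > 13 → no swap
j=5: nums[5]=3 ≤ 13 → i=4, swap nums[4],nums[5] → [7, 6, 4, 12, 3, 16, 15, 13]
j=6: nums[6]=15 > 13 → no swap
final swap nums[5],nums[7] → [7, 6, 4, 12, 3, 13, 15, 16]; return 5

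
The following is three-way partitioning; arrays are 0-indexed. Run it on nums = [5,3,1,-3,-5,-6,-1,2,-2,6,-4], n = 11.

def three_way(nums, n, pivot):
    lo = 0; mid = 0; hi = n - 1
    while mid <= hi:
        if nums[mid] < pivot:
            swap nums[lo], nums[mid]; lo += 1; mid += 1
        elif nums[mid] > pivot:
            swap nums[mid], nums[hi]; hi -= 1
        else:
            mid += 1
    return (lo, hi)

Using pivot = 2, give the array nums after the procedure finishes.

[-4,-2,1,-3,-5,-6,-1,2,6,3,5]

pivot = 2; lo=0, mid=0, hi=10
nums[mid]=5>2: swap nums[0],nums[10]; hi=9 → [-4,3,1,-3,-5,-6,-1,2,-2,6,5]
nums[mid]=-4<2: swap nums[0],nums[0]; lo=1,mid=1 → [-4,3,1,-3,-5,-6,-1,2,-2,6,5]
nums[mid]=3>2: swap nums[1],nums[9]; hi=8 → [-4,6,1,-3,-5,-6,-1,2,-2,3,5]
nums[mid]=6>2: swap nums[1],nums[8]; hi=7 → [-4,-2,1,-3,-5,-6,-1,2,6,3,5]
nums[mid]=-2<2: swap nums[1],nums[1]; lo=2,mid=2 → [-4,-2,1,-3,-5,-6,-1,2,6,3,5]
nums[mid]=1<2: swap nums[2],nums[2]; lo=3,mid=3 → [-4,-2,1,-3,-5,-6,-1,2,6,3,5]
nums[mid]=-3<2: swap nums[3],nums[3]; lo=4,mid=4 → [-4,-2,1,-3,-5,-6,-1,2,6,3,5]
nums[mid]=-5<2: swap nums[4],nums[4]; lo=5,mid=5 → [-4,-2,1,-3,-5,-6,-1,2,6,3,5]
nums[mid]=-6<2: swap nums[5],nums[5]; lo=6,mid=6 → [-4,-2,1,-3,-5,-6,-1,2,6,3,5]
nums[mid]=-1<2: swap nums[6],nums[6]; lo=7,mid=7 → [-4,-2,1,-3,-5,-6,-1,2,6,3,5]
nums[mid]=2=2: mid=8
end: lo=7, hi=7; nums = [-4,-2,1,-3,-5,-6,-1,2,6,3,5]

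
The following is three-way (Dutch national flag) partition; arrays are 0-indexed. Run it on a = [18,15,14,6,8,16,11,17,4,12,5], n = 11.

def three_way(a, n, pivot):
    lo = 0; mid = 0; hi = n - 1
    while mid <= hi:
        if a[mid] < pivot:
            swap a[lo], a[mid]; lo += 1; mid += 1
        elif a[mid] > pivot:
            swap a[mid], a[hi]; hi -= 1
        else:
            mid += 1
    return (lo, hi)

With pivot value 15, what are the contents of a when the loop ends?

lo=0 mid=0 hi=10
18>15: swap(0,10), hi=9 ⇒ [5,15,14,6,8,16,11,17,4,12,18]
5<15: swap(0,0), lo=1 mid=1 ⇒ [5,15,14,6,8,16,11,17,4,12,18]
15=15: mid=2
14<15: swap(1,2), lo=2 mid=3 ⇒ [5,14,15,6,8,16,11,17,4,12,18]
6<15: swap(2,3), lo=3 mid=4 ⇒ [5,14,6,15,8,16,11,17,4,12,18]
8<15: swap(3,4), lo=4 mid=5 ⇒ [5,14,6,8,15,16,11,17,4,12,18]
16>15: swap(5,9), hi=8 ⇒ [5,14,6,8,15,12,11,17,4,16,18]
12<15: swap(4,5), lo=5 mid=6 ⇒ [5,14,6,8,12,15,11,17,4,16,18]
11<15: swap(5,6), lo=6 mid=7 ⇒ [5,14,6,8,12,11,15,17,4,16,18]
17>15: swap(7,8), hi=7 ⇒ [5,14,6,8,12,11,15,4,17,16,18]
4<15: swap(6,7), lo=7 mid=8 ⇒ [5,14,6,8,12,11,4,15,17,16,18]
done. lo=7 hi=7; a=[5,14,6,8,12,11,4,15,17,16,18]

[5,14,6,8,12,11,4,15,17,16,18]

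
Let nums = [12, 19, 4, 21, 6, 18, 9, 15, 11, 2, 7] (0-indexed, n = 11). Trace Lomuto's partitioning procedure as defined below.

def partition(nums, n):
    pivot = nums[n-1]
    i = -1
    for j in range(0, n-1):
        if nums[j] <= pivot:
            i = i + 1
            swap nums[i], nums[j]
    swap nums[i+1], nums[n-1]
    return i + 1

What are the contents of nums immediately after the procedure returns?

[4, 6, 2, 7, 19, 18, 9, 15, 11, 12, 21]

pivot=7, i=-1
j=0: 12>7, skip
j=1: 19>7, skip
j=2: 4≤7, i=0, swap(0,2) ⇒ [4, 19, 12, 21, 6, 18, 9, 15, 11, 2, 7]
j=3: 21>7, skip
j=4: 6≤7, i=1, swap(1,4) ⇒ [4, 6, 12, 21, 19, 18, 9, 15, 11, 2, 7]
j=5: 18>7, skip
j=6: 9>7, skip
j=7: 15>7, skip
j=8: 11>7, skip
j=9: 2≤7, i=2, swap(2,9) ⇒ [4, 6, 2, 21, 19, 18, 9, 15, 11, 12, 7]
swap(3,10) ⇒ [4, 6, 2, 7, 19, 18, 9, 15, 11, 12, 21]; return 3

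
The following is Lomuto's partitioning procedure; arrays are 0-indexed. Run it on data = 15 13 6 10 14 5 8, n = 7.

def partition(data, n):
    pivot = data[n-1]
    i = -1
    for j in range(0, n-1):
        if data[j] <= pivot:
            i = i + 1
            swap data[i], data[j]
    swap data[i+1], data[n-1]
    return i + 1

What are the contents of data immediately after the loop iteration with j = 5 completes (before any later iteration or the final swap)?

pivot = data[6] = 8; i = -1
j=0: data[0]=15 > 8 → no swap
j=1: data[1]=13 > 8 → no swap
j=2: data[2]=6 ≤ 8 → i=0, swap data[0],data[2] → 6 13 15 10 14 5 8
j=3: data[3]=10 > 8 → no swap
j=4: data[4]=14 > 8 → no swap
j=5: data[5]=5 ≤ 8 → i=1, swap data[1],data[5] → 6 5 15 10 14 13 8
(after j=5) data = 6 5 15 10 14 13 8

6 5 15 10 14 13 8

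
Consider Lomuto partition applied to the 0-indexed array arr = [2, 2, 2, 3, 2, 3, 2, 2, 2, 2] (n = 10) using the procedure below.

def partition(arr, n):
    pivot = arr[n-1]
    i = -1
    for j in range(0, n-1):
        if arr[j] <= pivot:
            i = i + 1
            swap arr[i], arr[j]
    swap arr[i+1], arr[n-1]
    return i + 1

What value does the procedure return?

pivot = arr[9] = 2; i = -1
j=0: arr[0]=2 ≤ 2 → i=0, swap arr[0],arr[0] (no change) → [2, 2, 2, 3, 2, 3, 2, 2, 2, 2]
j=1: arr[1]=2 ≤ 2 → i=1, swap arr[1],arr[1] (no change) → [2, 2, 2, 3, 2, 3, 2, 2, 2, 2]
j=2: arr[2]=2 ≤ 2 → i=2, swap arr[2],arr[2] (no change) → [2, 2, 2, 3, 2, 3, 2, 2, 2, 2]
j=3: arr[3]=3 > 2 → no swap
j=4: arr[4]=2 ≤ 2 → i=3, swap arr[3],arr[4] → [2, 2, 2, 2, 3, 3, 2, 2, 2, 2]
j=5: arr[5]=3 > 2 → no swap
j=6: arr[6]=2 ≤ 2 → i=4, swap arr[4],arr[6] → [2, 2, 2, 2, 2, 3, 3, 2, 2, 2]
j=7: arr[7]=2 ≤ 2 → i=5, swap arr[5],arr[7] → [2, 2, 2, 2, 2, 2, 3, 3, 2, 2]
j=8: arr[8]=2 ≤ 2 → i=6, swap arr[6],arr[8] → [2, 2, 2, 2, 2, 2, 2, 3, 3, 2]
final swap arr[7],arr[9] → [2, 2, 2, 2, 2, 2, 2, 2, 3, 3]; return 7

7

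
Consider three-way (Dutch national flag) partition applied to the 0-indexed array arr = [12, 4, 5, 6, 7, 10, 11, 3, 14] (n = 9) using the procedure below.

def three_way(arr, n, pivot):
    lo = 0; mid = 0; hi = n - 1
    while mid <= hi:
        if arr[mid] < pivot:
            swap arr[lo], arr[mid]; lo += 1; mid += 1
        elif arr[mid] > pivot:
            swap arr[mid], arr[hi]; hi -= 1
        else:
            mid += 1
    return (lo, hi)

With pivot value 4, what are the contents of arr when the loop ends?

[3, 4, 6, 7, 10, 11, 5, 14, 12]

lo=0 mid=0 hi=8
12>4: swap(0,8), hi=7 ⇒ [14, 4, 5, 6, 7, 10, 11, 3, 12]
14>4: swap(0,7), hi=6 ⇒ [3, 4, 5, 6, 7, 10, 11, 14, 12]
3<4: swap(0,0), lo=1 mid=1 ⇒ [3, 4, 5, 6, 7, 10, 11, 14, 12]
4=4: mid=2
5>4: swap(2,6), hi=5 ⇒ [3, 4, 11, 6, 7, 10, 5, 14, 12]
11>4: swap(2,5), hi=4 ⇒ [3, 4, 10, 6, 7, 11, 5, 14, 12]
10>4: swap(2,4), hi=3 ⇒ [3, 4, 7, 6, 10, 11, 5, 14, 12]
7>4: swap(2,3), hi=2 ⇒ [3, 4, 6, 7, 10, 11, 5, 14, 12]
6>4: swap(2,2), hi=1 ⇒ [3, 4, 6, 7, 10, 11, 5, 14, 12]
done. lo=1 hi=1; arr=[3, 4, 6, 7, 10, 11, 5, 14, 12]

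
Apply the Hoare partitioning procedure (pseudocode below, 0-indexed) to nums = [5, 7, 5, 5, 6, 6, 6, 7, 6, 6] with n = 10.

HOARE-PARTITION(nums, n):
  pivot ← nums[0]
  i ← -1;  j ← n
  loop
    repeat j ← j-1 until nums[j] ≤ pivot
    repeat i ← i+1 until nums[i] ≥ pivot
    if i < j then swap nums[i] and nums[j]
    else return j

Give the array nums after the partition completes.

pivot = nums[0] = 5; i = -1, j = 10
j→3 (nums[3]=5≤5), i→0 (nums[0]=5≥5); i<j, swap → [5, 7, 5, 5, 6, 6, 6, 7, 6, 6]
j→2 (nums[2]=5≤5), i→1 (nums[1]=7≥5); i<j, swap → [5, 5, 7, 5, 6, 6, 6, 7, 6, 6]
j→1, i→2; i≥j, return j=1. nums = [5, 5, 7, 5, 6, 6, 6, 7, 6, 6]

[5, 5, 7, 5, 6, 6, 6, 7, 6, 6]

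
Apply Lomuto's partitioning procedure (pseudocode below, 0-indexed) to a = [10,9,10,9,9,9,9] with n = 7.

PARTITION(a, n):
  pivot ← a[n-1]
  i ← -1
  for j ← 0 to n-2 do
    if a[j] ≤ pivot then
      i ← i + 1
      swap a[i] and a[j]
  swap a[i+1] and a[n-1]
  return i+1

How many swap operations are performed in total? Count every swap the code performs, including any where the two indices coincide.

5

pivot = a[6] = 9; i = -1
j=0: a[0]=10 > 9 → no swap
j=1: a[1]=9 ≤ 9 → i=0, swap a[0],a[1] → [9,10,10,9,9,9,9]
j=2: a[2]=10 > 9 → no swap
j=3: a[3]=9 ≤ 9 → i=1, swap a[1],a[3] → [9,9,10,10,9,9,9]
j=4: a[4]=9 ≤ 9 → i=2, swap a[2],a[4] → [9,9,9,10,10,9,9]
j=5: a[5]=9 ≤ 9 → i=3, swap a[3],a[5] → [9,9,9,9,10,10,9]
final swap a[4],a[6] → [9,9,9,9,9,10,10]; return 4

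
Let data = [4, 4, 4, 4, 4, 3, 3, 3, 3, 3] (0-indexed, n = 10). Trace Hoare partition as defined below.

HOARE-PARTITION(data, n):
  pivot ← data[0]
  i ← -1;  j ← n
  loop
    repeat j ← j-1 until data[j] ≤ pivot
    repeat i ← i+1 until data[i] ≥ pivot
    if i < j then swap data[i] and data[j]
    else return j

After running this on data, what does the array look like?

pivot=4
j stops at 9 (3), i stops at 0 (4); swap ⇒ [3, 4, 4, 4, 4, 3, 3, 3, 3, 4]
j stops at 8 (3), i stops at 1 (4); swap ⇒ [3, 3, 4, 4, 4, 3, 3, 3, 4, 4]
j stops at 7 (3), i stops at 2 (4); swap ⇒ [3, 3, 3, 4, 4, 3, 3, 4, 4, 4]
j stops at 6 (3), i stops at 3 (4); swap ⇒ [3, 3, 3, 3, 4, 3, 4, 4, 4, 4]
j stops at 5 (3), i stops at 4 (4); swap ⇒ [3, 3, 3, 3, 3, 4, 4, 4, 4, 4]
j stops at 4, i stops at 5; i≥j ⇒ return 4. data=[3, 3, 3, 3, 3, 4, 4, 4, 4, 4]

[3, 3, 3, 3, 3, 4, 4, 4, 4, 4]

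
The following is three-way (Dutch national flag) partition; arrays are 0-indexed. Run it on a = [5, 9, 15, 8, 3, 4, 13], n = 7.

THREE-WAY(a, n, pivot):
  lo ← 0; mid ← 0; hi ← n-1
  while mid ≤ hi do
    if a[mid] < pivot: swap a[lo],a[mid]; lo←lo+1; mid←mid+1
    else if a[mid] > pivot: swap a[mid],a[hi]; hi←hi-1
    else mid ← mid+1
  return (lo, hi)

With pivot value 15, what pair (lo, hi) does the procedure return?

pivot = 15; lo=0, mid=0, hi=6
a[mid]=5<15: swap a[0],a[0]; lo=1,mid=1 → [5, 9, 15, 8, 3, 4, 13]
a[mid]=9<15: swap a[1],a[1]; lo=2,mid=2 → [5, 9, 15, 8, 3, 4, 13]
a[mid]=15=15: mid=3
a[mid]=8<15: swap a[2],a[3]; lo=3,mid=4 → [5, 9, 8, 15, 3, 4, 13]
a[mid]=3<15: swap a[3],a[4]; lo=4,mid=5 → [5, 9, 8, 3, 15, 4, 13]
a[mid]=4<15: swap a[4],a[5]; lo=5,mid=6 → [5, 9, 8, 3, 4, 15, 13]
a[mid]=13<15: swap a[5],a[6]; lo=6,mid=7 → [5, 9, 8, 3, 4, 13, 15]
end: lo=6, hi=6; a = [5, 9, 8, 3, 4, 13, 15]

(6, 6)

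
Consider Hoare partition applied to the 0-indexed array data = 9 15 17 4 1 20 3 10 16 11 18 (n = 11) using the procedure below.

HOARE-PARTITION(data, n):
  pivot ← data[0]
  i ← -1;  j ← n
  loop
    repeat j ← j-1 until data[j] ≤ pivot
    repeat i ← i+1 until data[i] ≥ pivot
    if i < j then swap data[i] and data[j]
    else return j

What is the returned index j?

pivot=9
j stops at 6 (3), i stops at 0 (9); swap ⇒ 3 15 17 4 1 20 9 10 16 11 18
j stops at 4 (1), i stops at 1 (15); swap ⇒ 3 1 17 4 15 20 9 10 16 11 18
j stops at 3 (4), i stops at 2 (17); swap ⇒ 3 1 4 17 15 20 9 10 16 11 18
j stops at 2, i stops at 3; i≥j ⇒ return 2. data=3 1 4 17 15 20 9 10 16 11 18

2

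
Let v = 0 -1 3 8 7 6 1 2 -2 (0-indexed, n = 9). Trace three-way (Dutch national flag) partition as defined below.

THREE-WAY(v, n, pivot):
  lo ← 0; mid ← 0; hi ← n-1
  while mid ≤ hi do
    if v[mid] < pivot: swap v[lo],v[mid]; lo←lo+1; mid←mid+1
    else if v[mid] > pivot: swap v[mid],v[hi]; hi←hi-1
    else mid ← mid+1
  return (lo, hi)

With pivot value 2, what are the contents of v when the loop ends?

0 -1 -2 1 2 6 7 8 3

pivot = 2; lo=0, mid=0, hi=8
v[mid]=0<2: swap v[0],v[0]; lo=1,mid=1 → 0 -1 3 8 7 6 1 2 -2
v[mid]=-1<2: swap v[1],v[1]; lo=2,mid=2 → 0 -1 3 8 7 6 1 2 -2
v[mid]=3>2: swap v[2],v[8]; hi=7 → 0 -1 -2 8 7 6 1 2 3
v[mid]=-2<2: swap v[2],v[2]; lo=3,mid=3 → 0 -1 -2 8 7 6 1 2 3
v[mid]=8>2: swap v[3],v[7]; hi=6 → 0 -1 -2 2 7 6 1 8 3
v[mid]=2=2: mid=4
v[mid]=7>2: swap v[4],v[6]; hi=5 → 0 -1 -2 2 1 6 7 8 3
v[mid]=1<2: swap v[3],v[4]; lo=4,mid=5 → 0 -1 -2 1 2 6 7 8 3
v[mid]=6>2: swap v[5],v[5]; hi=4 → 0 -1 -2 1 2 6 7 8 3
end: lo=4, hi=4; v = 0 -1 -2 1 2 6 7 8 3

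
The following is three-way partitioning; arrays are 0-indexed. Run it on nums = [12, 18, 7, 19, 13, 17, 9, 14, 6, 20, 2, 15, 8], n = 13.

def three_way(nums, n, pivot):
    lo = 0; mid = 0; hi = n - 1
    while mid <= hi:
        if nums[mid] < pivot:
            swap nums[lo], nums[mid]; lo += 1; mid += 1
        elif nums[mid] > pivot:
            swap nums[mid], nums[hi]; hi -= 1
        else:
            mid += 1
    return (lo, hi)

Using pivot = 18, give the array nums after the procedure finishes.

pivot = 18; lo=0, mid=0, hi=12
nums[mid]=12<18: swap nums[0],nums[0]; lo=1,mid=1 → [12, 18, 7, 19, 13, 17, 9, 14, 6, 20, 2, 15, 8]
nums[mid]=18=18: mid=2
nums[mid]=7<18: swap nums[1],nums[2]; lo=2,mid=3 → [12, 7, 18, 19, 13, 17, 9, 14, 6, 20, 2, 15, 8]
nums[mid]=19>18: swap nums[3],nums[12]; hi=11 → [12, 7, 18, 8, 13, 17, 9, 14, 6, 20, 2, 15, 19]
nums[mid]=8<18: swap nums[2],nums[3]; lo=3,mid=4 → [12, 7, 8, 18, 13, 17, 9, 14, 6, 20, 2, 15, 19]
nums[mid]=13<18: swap nums[3],nums[4]; lo=4,mid=5 → [12, 7, 8, 13, 18, 17, 9, 14, 6, 20, 2, 15, 19]
nums[mid]=17<18: swap nums[4],nums[5]; lo=5,mid=6 → [12, 7, 8, 13, 17, 18, 9, 14, 6, 20, 2, 15, 19]
nums[mid]=9<18: swap nums[5],nums[6]; lo=6,mid=7 → [12, 7, 8, 13, 17, 9, 18, 14, 6, 20, 2, 15, 19]
nums[mid]=14<18: swap nums[6],nums[7]; lo=7,mid=8 → [12, 7, 8, 13, 17, 9, 14, 18, 6, 20, 2, 15, 19]
nums[mid]=6<18: swap nums[7],nums[8]; lo=8,mid=9 → [12, 7, 8, 13, 17, 9, 14, 6, 18, 20, 2, 15, 19]
nums[mid]=20>18: swap nums[9],nums[11]; hi=10 → [12, 7, 8, 13, 17, 9, 14, 6, 18, 15, 2, 20, 19]
nums[mid]=15<18: swap nums[8],nums[9]; lo=9,mid=10 → [12, 7, 8, 13, 17, 9, 14, 6, 15, 18, 2, 20, 19]
nums[mid]=2<18: swap nums[9],nums[10]; lo=10,mid=11 → [12, 7, 8, 13, 17, 9, 14, 6, 15, 2, 18, 20, 19]
end: lo=10, hi=10; nums = [12, 7, 8, 13, 17, 9, 14, 6, 15, 2, 18, 20, 19]

[12, 7, 8, 13, 17, 9, 14, 6, 15, 2, 18, 20, 19]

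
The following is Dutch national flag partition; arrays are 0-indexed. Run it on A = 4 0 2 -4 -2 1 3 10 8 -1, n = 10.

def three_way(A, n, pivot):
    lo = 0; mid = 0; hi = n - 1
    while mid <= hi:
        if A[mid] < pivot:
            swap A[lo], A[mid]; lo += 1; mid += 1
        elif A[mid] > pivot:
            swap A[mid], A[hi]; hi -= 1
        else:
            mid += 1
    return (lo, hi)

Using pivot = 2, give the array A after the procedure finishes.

-1 0 -4 -2 1 2 10 8 3 4

pivot = 2; lo=0, mid=0, hi=9
A[mid]=4>2: swap A[0],A[9]; hi=8 → -1 0 2 -4 -2 1 3 10 8 4
A[mid]=-1<2: swap A[0],A[0]; lo=1,mid=1 → -1 0 2 -4 -2 1 3 10 8 4
A[mid]=0<2: swap A[1],A[1]; lo=2,mid=2 → -1 0 2 -4 -2 1 3 10 8 4
A[mid]=2=2: mid=3
A[mid]=-4<2: swap A[2],A[3]; lo=3,mid=4 → -1 0 -4 2 -2 1 3 10 8 4
A[mid]=-2<2: swap A[3],A[4]; lo=4,mid=5 → -1 0 -4 -2 2 1 3 10 8 4
A[mid]=1<2: swap A[4],A[5]; lo=5,mid=6 → -1 0 -4 -2 1 2 3 10 8 4
A[mid]=3>2: swap A[6],A[8]; hi=7 → -1 0 -4 -2 1 2 8 10 3 4
A[mid]=8>2: swap A[6],A[7]; hi=6 → -1 0 -4 -2 1 2 10 8 3 4
A[mid]=10>2: swap A[6],A[6]; hi=5 → -1 0 -4 -2 1 2 10 8 3 4
end: lo=5, hi=5; A = -1 0 -4 -2 1 2 10 8 3 4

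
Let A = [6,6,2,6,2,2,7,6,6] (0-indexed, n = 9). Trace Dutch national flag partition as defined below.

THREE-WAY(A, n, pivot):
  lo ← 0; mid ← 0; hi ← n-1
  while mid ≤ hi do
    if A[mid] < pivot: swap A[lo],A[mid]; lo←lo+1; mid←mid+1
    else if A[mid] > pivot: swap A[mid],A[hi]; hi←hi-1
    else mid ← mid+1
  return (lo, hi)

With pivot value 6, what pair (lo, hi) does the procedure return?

lo=0 mid=0 hi=8
6=6: mid=1
6=6: mid=2
2<6: swap(0,2), lo=1 mid=3 ⇒ [2,6,6,6,2,2,7,6,6]
6=6: mid=4
2<6: swap(1,4), lo=2 mid=5 ⇒ [2,2,6,6,6,2,7,6,6]
2<6: swap(2,5), lo=3 mid=6 ⇒ [2,2,2,6,6,6,7,6,6]
7>6: swap(6,8), hi=7 ⇒ [2,2,2,6,6,6,6,6,7]
6=6: mid=7
6=6: mid=8
done. lo=3 hi=7; A=[2,2,2,6,6,6,6,6,7]

(3, 7)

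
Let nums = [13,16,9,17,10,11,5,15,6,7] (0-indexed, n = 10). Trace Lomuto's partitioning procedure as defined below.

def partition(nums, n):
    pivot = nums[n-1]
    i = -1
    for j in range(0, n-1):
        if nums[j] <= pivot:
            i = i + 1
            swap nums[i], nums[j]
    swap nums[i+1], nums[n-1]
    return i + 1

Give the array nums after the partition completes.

pivot = nums[9] = 7; i = -1
j=0: nums[0]=13 > 7 → no swap
j=1: nums[1]=16 > 7 → no swap
j=2: nums[2]=9 > 7 → no swap
j=3: nums[3]=17 > 7 → no swap
j=4: nums[4]=10 > 7 → no swap
j=5: nums[5]=11 > 7 → no swap
j=6: nums[6]=5 ≤ 7 → i=0, swap nums[0],nums[6] → [5,16,9,17,10,11,13,15,6,7]
j=7: nums[7]=15 > 7 → no swap
j=8: nums[8]=6 ≤ 7 → i=1, swap nums[1],nums[8] → [5,6,9,17,10,11,13,15,16,7]
final swap nums[2],nums[9] → [5,6,7,17,10,11,13,15,16,9]; return 2

[5,6,7,17,10,11,13,15,16,9]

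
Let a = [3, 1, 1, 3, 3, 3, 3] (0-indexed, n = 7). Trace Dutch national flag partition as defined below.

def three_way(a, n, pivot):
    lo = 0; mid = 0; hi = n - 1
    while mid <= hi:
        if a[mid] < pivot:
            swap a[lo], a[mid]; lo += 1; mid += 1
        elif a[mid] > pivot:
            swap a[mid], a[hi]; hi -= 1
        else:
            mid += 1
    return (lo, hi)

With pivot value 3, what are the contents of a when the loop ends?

[1, 1, 3, 3, 3, 3, 3]

pivot = 3; lo=0, mid=0, hi=6
a[mid]=3=3: mid=1
a[mid]=1<3: swap a[0],a[1]; lo=1,mid=2 → [1, 3, 1, 3, 3, 3, 3]
a[mid]=1<3: swap a[1],a[2]; lo=2,mid=3 → [1, 1, 3, 3, 3, 3, 3]
a[mid]=3=3: mid=4
a[mid]=3=3: mid=5
a[mid]=3=3: mid=6
a[mid]=3=3: mid=7
end: lo=2, hi=6; a = [1, 1, 3, 3, 3, 3, 3]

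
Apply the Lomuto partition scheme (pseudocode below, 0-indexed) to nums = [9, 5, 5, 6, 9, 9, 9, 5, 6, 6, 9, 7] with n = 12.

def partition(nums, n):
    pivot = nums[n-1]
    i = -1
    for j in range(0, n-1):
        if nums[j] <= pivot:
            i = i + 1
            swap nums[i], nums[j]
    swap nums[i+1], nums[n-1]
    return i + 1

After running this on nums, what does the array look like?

[5, 5, 6, 5, 6, 6, 7, 9, 9, 9, 9, 9]

pivot=7, i=-1
j=0: 9>7, skip
j=1: 5≤7, i=0, swap(0,1) ⇒ [5, 9, 5, 6, 9, 9, 9, 5, 6, 6, 9, 7]
j=2: 5≤7, i=1, swap(1,2) ⇒ [5, 5, 9, 6, 9, 9, 9, 5, 6, 6, 9, 7]
j=3: 6≤7, i=2, swap(2,3) ⇒ [5, 5, 6, 9, 9, 9, 9, 5, 6, 6, 9, 7]
j=4: 9>7, skip
j=5: 9>7, skip
j=6: 9>7, skip
j=7: 5≤7, i=3, swap(3,7) ⇒ [5, 5, 6, 5, 9, 9, 9, 9, 6, 6, 9, 7]
j=8: 6≤7, i=4, swap(4,8) ⇒ [5, 5, 6, 5, 6, 9, 9, 9, 9, 6, 9, 7]
j=9: 6≤7, i=5, swap(5,9) ⇒ [5, 5, 6, 5, 6, 6, 9, 9, 9, 9, 9, 7]
j=10: 9>7, skip
swap(6,11) ⇒ [5, 5, 6, 5, 6, 6, 7, 9, 9, 9, 9, 9]; return 6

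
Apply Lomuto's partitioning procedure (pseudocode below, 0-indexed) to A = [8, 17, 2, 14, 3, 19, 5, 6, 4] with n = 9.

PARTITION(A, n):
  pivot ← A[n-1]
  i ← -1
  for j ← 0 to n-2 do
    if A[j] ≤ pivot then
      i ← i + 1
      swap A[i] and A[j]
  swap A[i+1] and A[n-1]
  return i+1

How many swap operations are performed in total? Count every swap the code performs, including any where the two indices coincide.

pivot = A[8] = 4; i = -1
j=0: A[0]=8 > 4 → no swap
j=1: A[1]=17 > 4 → no swap
j=2: A[2]=2 ≤ 4 → i=0, swap A[0],A[2] → [2, 17, 8, 14, 3, 19, 5, 6, 4]
j=3: A[3]=14 > 4 → no swap
j=4: A[4]=3 ≤ 4 → i=1, swap A[1],A[4] → [2, 3, 8, 14, 17, 19, 5, 6, 4]
j=5: A[5]=19 > 4 → no swap
j=6: A[6]=5 > 4 → no swap
j=7: A[7]=6 > 4 → no swap
final swap A[2],A[8] → [2, 3, 4, 14, 17, 19, 5, 6, 8]; return 2

3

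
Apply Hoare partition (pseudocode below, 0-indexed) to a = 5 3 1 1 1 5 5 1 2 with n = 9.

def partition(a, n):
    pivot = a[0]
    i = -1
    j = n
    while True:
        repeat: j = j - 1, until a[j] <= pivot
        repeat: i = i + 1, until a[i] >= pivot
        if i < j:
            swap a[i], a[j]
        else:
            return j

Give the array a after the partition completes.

pivot=5
j stops at 8 (2), i stops at 0 (5); swap ⇒ 2 3 1 1 1 5 5 1 5
j stops at 7 (1), i stops at 5 (5); swap ⇒ 2 3 1 1 1 1 5 5 5
j stops at 6, i stops at 6; i≥j ⇒ return 6. a=2 3 1 1 1 1 5 5 5

2 3 1 1 1 1 5 5 5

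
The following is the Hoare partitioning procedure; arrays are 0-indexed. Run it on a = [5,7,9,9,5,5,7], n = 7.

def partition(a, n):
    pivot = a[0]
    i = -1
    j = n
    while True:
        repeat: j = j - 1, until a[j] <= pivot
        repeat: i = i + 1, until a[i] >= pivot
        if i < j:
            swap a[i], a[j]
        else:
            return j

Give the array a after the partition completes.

[5,5,9,9,7,5,7]

pivot = a[0] = 5; i = -1, j = 7
j→5 (a[5]=5≤5), i→0 (a[0]=5≥5); i<j, swap → [5,7,9,9,5,5,7]
j→4 (a[4]=5≤5), i→1 (a[1]=7≥5); i<j, swap → [5,5,9,9,7,5,7]
j→1, i→2; i≥j, return j=1. a = [5,5,9,9,7,5,7]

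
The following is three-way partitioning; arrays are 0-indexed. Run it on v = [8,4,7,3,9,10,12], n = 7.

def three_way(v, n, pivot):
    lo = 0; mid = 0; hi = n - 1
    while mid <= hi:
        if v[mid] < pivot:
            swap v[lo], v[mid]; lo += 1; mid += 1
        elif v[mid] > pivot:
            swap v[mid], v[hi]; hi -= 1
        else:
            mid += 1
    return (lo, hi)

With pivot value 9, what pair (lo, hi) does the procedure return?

lo=0 mid=0 hi=6
8<9: swap(0,0), lo=1 mid=1 ⇒ [8,4,7,3,9,10,12]
4<9: swap(1,1), lo=2 mid=2 ⇒ [8,4,7,3,9,10,12]
7<9: swap(2,2), lo=3 mid=3 ⇒ [8,4,7,3,9,10,12]
3<9: swap(3,3), lo=4 mid=4 ⇒ [8,4,7,3,9,10,12]
9=9: mid=5
10>9: swap(5,6), hi=5 ⇒ [8,4,7,3,9,12,10]
12>9: swap(5,5), hi=4 ⇒ [8,4,7,3,9,12,10]
done. lo=4 hi=4; v=[8,4,7,3,9,12,10]

(4, 4)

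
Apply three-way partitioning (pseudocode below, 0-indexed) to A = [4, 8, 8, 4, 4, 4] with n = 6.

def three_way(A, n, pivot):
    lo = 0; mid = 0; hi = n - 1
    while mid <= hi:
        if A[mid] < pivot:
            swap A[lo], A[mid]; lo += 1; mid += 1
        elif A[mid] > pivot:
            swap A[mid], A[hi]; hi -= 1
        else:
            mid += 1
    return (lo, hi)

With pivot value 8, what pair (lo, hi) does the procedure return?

(4, 5)

pivot = 8; lo=0, mid=0, hi=5
A[mid]=4<8: swap A[0],A[0]; lo=1,mid=1 → [4, 8, 8, 4, 4, 4]
A[mid]=8=8: mid=2
A[mid]=8=8: mid=3
A[mid]=4<8: swap A[1],A[3]; lo=2,mid=4 → [4, 4, 8, 8, 4, 4]
A[mid]=4<8: swap A[2],A[4]; lo=3,mid=5 → [4, 4, 4, 8, 8, 4]
A[mid]=4<8: swap A[3],A[5]; lo=4,mid=6 → [4, 4, 4, 4, 8, 8]
end: lo=4, hi=5; A = [4, 4, 4, 4, 8, 8]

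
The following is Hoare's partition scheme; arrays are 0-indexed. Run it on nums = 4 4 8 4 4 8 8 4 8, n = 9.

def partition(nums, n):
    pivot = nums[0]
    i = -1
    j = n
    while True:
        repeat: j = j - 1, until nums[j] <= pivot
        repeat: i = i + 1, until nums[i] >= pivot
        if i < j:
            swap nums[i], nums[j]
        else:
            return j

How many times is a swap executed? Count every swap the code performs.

pivot = nums[0] = 4; i = -1, j = 9
j→7 (nums[7]=4≤4), i→0 (nums[0]=4≥4); i<j, swap → 4 4 8 4 4 8 8 4 8
j→4 (nums[4]=4≤4), i→1 (nums[1]=4≥4); i<j, swap → 4 4 8 4 4 8 8 4 8
j→3 (nums[3]=4≤4), i→2 (nums[2]=8≥4); i<j, swap → 4 4 4 8 4 8 8 4 8
j→2, i→3; i≥j, return j=2. nums = 4 4 4 8 4 8 8 4 8

3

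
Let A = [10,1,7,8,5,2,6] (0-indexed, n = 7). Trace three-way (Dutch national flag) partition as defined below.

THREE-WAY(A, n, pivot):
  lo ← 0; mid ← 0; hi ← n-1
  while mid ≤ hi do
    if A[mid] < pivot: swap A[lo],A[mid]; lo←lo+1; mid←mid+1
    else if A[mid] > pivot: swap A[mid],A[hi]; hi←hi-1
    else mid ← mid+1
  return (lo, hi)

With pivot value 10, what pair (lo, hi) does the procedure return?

lo=0 mid=0 hi=6
10=10: mid=1
1<10: swap(0,1), lo=1 mid=2 ⇒ [1,10,7,8,5,2,6]
7<10: swap(1,2), lo=2 mid=3 ⇒ [1,7,10,8,5,2,6]
8<10: swap(2,3), lo=3 mid=4 ⇒ [1,7,8,10,5,2,6]
5<10: swap(3,4), lo=4 mid=5 ⇒ [1,7,8,5,10,2,6]
2<10: swap(4,5), lo=5 mid=6 ⇒ [1,7,8,5,2,10,6]
6<10: swap(5,6), lo=6 mid=7 ⇒ [1,7,8,5,2,6,10]
done. lo=6 hi=6; A=[1,7,8,5,2,6,10]

(6, 6)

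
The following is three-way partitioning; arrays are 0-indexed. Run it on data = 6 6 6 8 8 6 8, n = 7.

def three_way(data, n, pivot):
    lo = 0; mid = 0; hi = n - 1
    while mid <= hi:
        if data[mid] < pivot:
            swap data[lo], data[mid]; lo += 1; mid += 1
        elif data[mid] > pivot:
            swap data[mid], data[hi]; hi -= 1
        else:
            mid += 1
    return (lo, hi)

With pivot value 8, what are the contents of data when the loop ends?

6 6 6 6 8 8 8

pivot = 8; lo=0, mid=0, hi=6
data[mid]=6<8: swap data[0],data[0]; lo=1,mid=1 → 6 6 6 8 8 6 8
data[mid]=6<8: swap data[1],data[1]; lo=2,mid=2 → 6 6 6 8 8 6 8
data[mid]=6<8: swap data[2],data[2]; lo=3,mid=3 → 6 6 6 8 8 6 8
data[mid]=8=8: mid=4
data[mid]=8=8: mid=5
data[mid]=6<8: swap data[3],data[5]; lo=4,mid=6 → 6 6 6 6 8 8 8
data[mid]=8=8: mid=7
end: lo=4, hi=6; data = 6 6 6 6 8 8 8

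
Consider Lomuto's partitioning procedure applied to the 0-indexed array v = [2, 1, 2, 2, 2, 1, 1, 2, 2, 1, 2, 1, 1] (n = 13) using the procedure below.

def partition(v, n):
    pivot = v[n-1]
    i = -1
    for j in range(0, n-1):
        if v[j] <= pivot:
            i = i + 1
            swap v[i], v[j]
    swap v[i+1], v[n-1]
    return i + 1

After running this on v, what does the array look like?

pivot = v[12] = 1; i = -1
j=0: v[0]=2 > 1 → no swap
j=1: v[1]=1 ≤ 1 → i=0, swap v[0],v[1] → [1, 2, 2, 2, 2, 1, 1, 2, 2, 1, 2, 1, 1]
j=2: v[2]=2 > 1 → no swap
j=3: v[3]=2 > 1 → no swap
j=4: v[4]=2 > 1 → no swap
j=5: v[5]=1 ≤ 1 → i=1, swap v[1],v[5] → [1, 1, 2, 2, 2, 2, 1, 2, 2, 1, 2, 1, 1]
j=6: v[6]=1 ≤ 1 → i=2, swap v[2],v[6] → [1, 1, 1, 2, 2, 2, 2, 2, 2, 1, 2, 1, 1]
j=7: v[7]=2 > 1 → no swap
j=8: v[8]=2 > 1 → no swap
j=9: v[9]=1 ≤ 1 → i=3, swap v[3],v[9] → [1, 1, 1, 1, 2, 2, 2, 2, 2, 2, 2, 1, 1]
j=10: v[10]=2 > 1 → no swap
j=11: v[11]=1 ≤ 1 → i=4, swap v[4],v[11] → [1, 1, 1, 1, 1, 2, 2, 2, 2, 2, 2, 2, 1]
final swap v[5],v[12] → [1, 1, 1, 1, 1, 1, 2, 2, 2, 2, 2, 2, 2]; return 5

[1, 1, 1, 1, 1, 1, 2, 2, 2, 2, 2, 2, 2]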